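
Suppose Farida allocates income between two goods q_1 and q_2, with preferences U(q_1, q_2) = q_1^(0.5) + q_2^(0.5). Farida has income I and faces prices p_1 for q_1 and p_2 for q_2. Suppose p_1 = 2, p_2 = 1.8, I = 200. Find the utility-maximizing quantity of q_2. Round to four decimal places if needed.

q_2* = 58.4795

MRS = MU_q_1/MU_q_2 = (q_2/q_1)^(0.5). Set equal to p_1/p_2.
Hence q_2/q_1 = (p_1/p_2)^(1/(0.5)), i.e. raised to the 2 power.
With the ratio pinned down, the budget gives q_1* = I/(p_1 + p_2·(q_2/q_1)) and q_2* = (q_2/q_1)·q_1*.
Numerically q_2/q_1 = 1.234568, so q_1* = 200/(2 + 1.8·1.234568) = 47.3684 and q_2* = 1.234568·47.3684 = 58.4795.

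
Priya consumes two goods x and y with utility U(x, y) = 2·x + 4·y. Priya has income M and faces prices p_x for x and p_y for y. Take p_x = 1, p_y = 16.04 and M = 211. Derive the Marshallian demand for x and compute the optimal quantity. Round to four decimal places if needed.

Perfect substitutes: compare marginal utility per dollar. 2/p_x vs 4/p_y → 2 vs 0.2494.
x gives more utility per dollar, so spend all income on x: x* = M/p_x, y* = 0.
Numerically: x* = 211, y* = 0.

x* = 211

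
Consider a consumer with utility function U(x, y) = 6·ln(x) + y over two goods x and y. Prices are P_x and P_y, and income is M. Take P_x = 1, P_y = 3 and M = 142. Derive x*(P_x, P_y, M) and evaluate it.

MU_x = 6/x, MU_y = 1. Tangency: 6/x = P_x/P_y.
So x*(P_x,P_y) = 6·P_y/P_x, independent of income; and y* = (M − 6·P_y)/P_y.
At the given prices: x* = 6·3/1 = 18.

x* = 18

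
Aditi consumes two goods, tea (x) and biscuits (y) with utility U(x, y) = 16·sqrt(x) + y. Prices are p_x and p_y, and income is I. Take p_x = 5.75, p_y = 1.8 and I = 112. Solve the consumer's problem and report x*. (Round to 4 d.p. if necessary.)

Utility is quasi-linear in y; the FOC for x is 8/√x = p_x/p_y.
Solve: √x = 8·p_y/p_x, so x*(p_x,p_y) = (8·p_y/p_x)², and y* = (I − p_x·x*)/p_y.
Plugging in: x* = (8·1.8/5.75)² = 6.2718.

x* = 6.2718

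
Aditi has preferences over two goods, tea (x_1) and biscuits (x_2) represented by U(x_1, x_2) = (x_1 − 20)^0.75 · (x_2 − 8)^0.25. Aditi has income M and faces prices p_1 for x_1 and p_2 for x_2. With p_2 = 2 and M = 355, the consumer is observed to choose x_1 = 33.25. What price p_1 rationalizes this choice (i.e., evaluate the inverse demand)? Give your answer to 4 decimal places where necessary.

p_1 = 9

MRS = 3·(x_2−8)/(x_1−20). Tangency with p_1/p_2 gives x_2−8 = (1/3)·(p_1/p_2)·(x_1−20).
Substituting into the budget: x_1* = 20 + 0.75·(M − 20·p_1 − 8·p_2)/p_1, and x_2* = 8 + 0.25·(…)/p_2.
Set x_1* = 33.25 in the demand function and solve for p_1: p_1 = 9.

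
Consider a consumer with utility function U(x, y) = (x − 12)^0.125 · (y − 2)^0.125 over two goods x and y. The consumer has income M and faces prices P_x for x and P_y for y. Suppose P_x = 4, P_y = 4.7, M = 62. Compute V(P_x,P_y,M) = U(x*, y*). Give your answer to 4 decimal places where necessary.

MRS = (y−2)/(x−12). Tangency with P_x/P_y gives y−2 = (P_x/P_y)·(x−12).
After buying the subsistence bundle (12, 2), a share 0.5 of the remaining income goes to x: x* = 12 + 0.5·(M − 12P_x − 2P_y)/P_x.
Discretionary income = 62 − 12·4 − 2·4.7 = 4.6; x* = 12 + 0.5·4.6/4 = 12.575; y* = 2 + 0.5·4.6/4.7 = 2.4894.
Utility at the optimum: U(12.575, 2.4894) = 0.8534.

V = 0.8534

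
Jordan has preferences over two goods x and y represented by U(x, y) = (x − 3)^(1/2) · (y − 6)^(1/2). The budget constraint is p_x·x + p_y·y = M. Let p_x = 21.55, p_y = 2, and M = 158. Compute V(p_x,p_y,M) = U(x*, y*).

V = 6.1957

This is Cobb-Douglas in (x−3, y−6): tangency gives 0.5·p_y·(y−6) = 0.5·p_x·(x−3).
Substituting into the budget: x* = 3 + 0.5·(M − 3·p_x − 6·p_y)/p_x, and y* = 6 + 0.5·(…)/p_y.
Discretionary income = 158 − 3·21.55 − 6·2 = 81.35; x* = 3 + 0.5·81.35/21.55 = 4.8875; y* = 6 + 0.5·81.35/2 = 26.3375.
Utility at the optimum: U(4.8875, 26.3375) = 6.1957.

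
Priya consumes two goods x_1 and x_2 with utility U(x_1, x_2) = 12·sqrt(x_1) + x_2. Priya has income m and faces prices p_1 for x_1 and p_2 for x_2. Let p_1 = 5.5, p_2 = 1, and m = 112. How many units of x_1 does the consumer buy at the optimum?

Plugging in: x_1* = (6·1/5.5)² = 1.1901.

x_1* = 1.1901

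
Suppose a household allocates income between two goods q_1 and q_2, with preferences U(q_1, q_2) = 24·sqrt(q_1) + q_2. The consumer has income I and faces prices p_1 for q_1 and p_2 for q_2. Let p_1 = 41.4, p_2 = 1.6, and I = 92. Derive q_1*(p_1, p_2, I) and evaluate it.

Plugging in: q_1* = (12·1.6/41.4)² = 0.2151.

q_1* = 0.2151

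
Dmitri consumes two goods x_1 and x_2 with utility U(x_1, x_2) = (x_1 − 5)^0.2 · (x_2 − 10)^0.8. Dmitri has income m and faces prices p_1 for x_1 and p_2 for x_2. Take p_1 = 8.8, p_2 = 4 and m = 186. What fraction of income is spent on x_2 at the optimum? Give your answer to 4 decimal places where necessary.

After buying the subsistence bundle (5, 10), a share 0.2 of the remaining income goes to x_1: x_1* = 5 + 0.2·(m − 5p_1 − 10p_2)/p_1.
Discretionary income = 186 − 5·8.8 − 10·4 = 102; x_1* = 5 + 0.2·102/8.8 = 7.3182; x_2* = 10 + 0.8·102/4 = 30.4.
Expenditure on x_2: 4·30.4 = 121.6; share = 0.6538.

share on x_2 = 0.6538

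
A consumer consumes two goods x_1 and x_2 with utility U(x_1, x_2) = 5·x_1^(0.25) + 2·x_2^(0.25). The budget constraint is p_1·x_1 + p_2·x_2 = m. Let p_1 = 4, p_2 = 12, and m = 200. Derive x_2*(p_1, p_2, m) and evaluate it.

From the CES first-order condition, (5/2)·(x_2/x_1)^(0.75) = p_1/p_2.
Hence x_2/x_1 = ((2/5)·p_1/p_2)^(1/(0.75)), i.e. raised to the 4/3 power.
With the ratio pinned down, the budget gives x_1* = m/(p_1 + p_2·(x_2/x_1)) and x_2* = (x_2/x_1)·x_1*.
Numerically x_2/x_1 = 0.068116, so x_1* = 200/(4 + 12·0.068116) = 41.5162 and x_2* = 0.068116·41.5162 = 2.8279.

x_2* = 2.8279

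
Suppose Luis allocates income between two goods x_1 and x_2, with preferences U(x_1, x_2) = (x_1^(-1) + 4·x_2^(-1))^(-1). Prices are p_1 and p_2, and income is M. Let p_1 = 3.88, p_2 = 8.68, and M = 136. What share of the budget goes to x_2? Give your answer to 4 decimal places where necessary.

MU_x_1 ∝ x_1^(-2), MU_x_2 ∝ 4·x_2^(-2), so MRS = (1/4)·(x_2/x_1)^(2) = p_1/p_2.
Solve for the ratio: x_2/x_1 = [4·p_1/p_2]^(0.5).
With the ratio pinned down, the budget gives x_1* = M/(p_1 + p_2·(x_2/x_1)) and x_2* = (x_2/x_1)·x_1*.
Numerically x_2/x_1 = 1.337168, so x_1* = 136/(3.88 + 8.68·1.337168) = 8.7818 and x_2* = 1.337168·8.7818 = 11.7427.
Expenditure on x_2: 8.68·11.7427 = 101.9267; share = 0.7495.

share on x_2 = 0.7495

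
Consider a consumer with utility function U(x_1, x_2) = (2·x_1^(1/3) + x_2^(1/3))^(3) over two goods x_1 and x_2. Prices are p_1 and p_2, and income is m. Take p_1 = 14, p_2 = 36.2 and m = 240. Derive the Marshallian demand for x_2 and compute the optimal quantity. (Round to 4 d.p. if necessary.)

x_2* = 1.195

Substitute x_2 = (x_2/x_1)·x_1 into the budget: x_1* = m/(p_1 + p_2·(x_2/x_1)).
Numerically x_2/x_1 = 0.085032, so x_1* = 240/(14 + 36.2·0.085032) = 14.053 and x_2* = 0.085032·14.053 = 1.195.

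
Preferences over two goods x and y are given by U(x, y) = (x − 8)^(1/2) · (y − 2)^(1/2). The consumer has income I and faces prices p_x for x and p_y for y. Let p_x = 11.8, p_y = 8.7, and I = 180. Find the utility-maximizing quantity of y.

y* = 5.9195

Let x' = x−8, y' = y−2. MRS = y'/x' = p_x/p_y.
After buying the subsistence bundle (8, 2), a share 0.5 of the remaining income goes to x: x* = 8 + 0.5·(I − 8p_x − 2p_y)/p_x.
Discretionary income = 180 − 8·11.8 − 2·8.7 = 68.2; y* = 2 + 0.5·68.2/8.7 = 5.9195.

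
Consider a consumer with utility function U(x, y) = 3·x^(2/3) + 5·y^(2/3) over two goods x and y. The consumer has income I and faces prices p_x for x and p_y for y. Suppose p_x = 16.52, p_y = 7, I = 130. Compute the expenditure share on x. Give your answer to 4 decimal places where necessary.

share on x = 0.0373

MRS = MU_x/MU_y = (3/5)·(y/x)^(1/3). Set equal to p_x/p_y.
Solve for the ratio: y/x = [(5/3)·p_x/p_y]^(3).
With the ratio pinned down, the budget gives x* = I/(p_x + p_y·(y/x)) and y* = (y/x)·x*.
Numerically y/x = 60.853037, so x* = 130/(16.52 + 7·60.853037) = 0.2938 and y* = 60.853037·0.2938 = 17.8781.
Expenditure on x: 16.52·0.2938 = 4.8534; share = 0.0373.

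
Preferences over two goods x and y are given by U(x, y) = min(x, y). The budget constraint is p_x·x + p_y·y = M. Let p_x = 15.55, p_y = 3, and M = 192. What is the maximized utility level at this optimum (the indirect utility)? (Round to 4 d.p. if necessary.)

V = 10.3504

Demand: x*(p_x,p_y,M) = M/(p_x + p_y), y* = M/(p_x + p_y).
Here 15.55 + 3 = 18.55, giving x* = 10.3504 and y* = 10.3504.
Utility at the optimum: U(10.3504, 10.3504) = 10.3504.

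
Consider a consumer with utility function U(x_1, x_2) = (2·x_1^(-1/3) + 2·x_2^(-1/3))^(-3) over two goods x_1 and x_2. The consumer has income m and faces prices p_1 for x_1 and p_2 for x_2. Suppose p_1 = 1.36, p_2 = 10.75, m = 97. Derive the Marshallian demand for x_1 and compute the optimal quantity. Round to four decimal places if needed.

x_1* = 26.6456

With the ratio pinned down, the budget gives x_1* = m/(p_1 + p_2·(x_2/x_1)) and x_2* = (x_2/x_1)·x_1*.
Numerically x_2/x_1 = 0.212128, so x_1* = 97/(1.36 + 10.75·0.212128) = 26.6456.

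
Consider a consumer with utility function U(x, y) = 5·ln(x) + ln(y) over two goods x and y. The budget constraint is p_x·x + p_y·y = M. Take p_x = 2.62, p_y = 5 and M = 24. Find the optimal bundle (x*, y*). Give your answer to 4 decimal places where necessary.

Tangency: MRS = 5·y/x = p_x/p_y.
Rearranging, p_y·y = (1/5)·p_x·x. Substituting into the budget gives p_x·x·(1 + (1/5)) = M.
Demand: x*(p_x,p_y,M) = 5/6·M/p_x and y* = 1/6·M/p_y.
At p_x=2.62, p_y=5, M=24: x* = 5/6·24/2.62 = 7.6336, y* = 0.8.

x* = 7.6336, y* = 0.8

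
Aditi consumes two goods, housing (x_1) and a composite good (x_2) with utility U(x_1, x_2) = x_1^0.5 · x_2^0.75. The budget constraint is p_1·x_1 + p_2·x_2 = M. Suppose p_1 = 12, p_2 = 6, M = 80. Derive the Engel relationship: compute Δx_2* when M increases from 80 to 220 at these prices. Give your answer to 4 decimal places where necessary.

MU_x_1/MU_x_2 = (0.5·x_2)/(0.75·x_1); tangency sets this equal to p_1/p_2.
So 0.5·p_2·x_2 = 0.75·p_1·x_1; combined with the budget, a share 0.4 of income goes to x_1.
Demand: x_1*(p_1,p_2,M) = 0.4·M/p_1 and x_2* = 0.6·M/p_2.
At p_1=12, p_2=6, M=80: x_2* = 0.6·80/6 = 8.
At M' = 220: x_2* = 22. Change: 22 − 8 = 14.

Δx_2* = 14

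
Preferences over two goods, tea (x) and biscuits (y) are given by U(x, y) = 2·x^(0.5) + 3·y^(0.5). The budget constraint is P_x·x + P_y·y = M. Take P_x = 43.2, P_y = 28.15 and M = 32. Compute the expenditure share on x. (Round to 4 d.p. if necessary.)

share on x = 0.2246

MRS = MU_x/MU_y = (2/3)·(y/x)^(0.5). Set equal to P_x/P_y.
Hence y/x = ((3/2)·P_x/P_y)^(1/(0.5)), i.e. raised to the 2 power.
Substitute y = (y/x)·x into the budget: x* = M/(P_x + P_y·(y/x)).
Numerically y/x = 5.298991, so x* = 32/(43.2 + 28.15·5.298991) = 0.1663 and y* = 5.298991·0.1663 = 0.8815.
Expenditure on x: 43.2·0.1663 = 7.1863; share = 0.2246.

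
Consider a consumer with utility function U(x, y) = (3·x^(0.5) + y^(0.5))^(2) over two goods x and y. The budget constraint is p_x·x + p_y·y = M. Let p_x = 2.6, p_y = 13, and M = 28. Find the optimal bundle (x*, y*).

x* = 10.5351, y* = 0.0468

MU_x ∝ 3·x^(-0.5), MU_y ∝ y^(-0.5), so MRS = 3·(y/x)^(0.5) = p_x/p_y.
Solve for the ratio: y/x = [(1/3)·p_x/p_y]^(2).
Substitute y = (y/x)·x into the budget: x* = M/(p_x + p_y·(y/x)).
Numerically y/x = 0.004444, so x* = 28/(2.6 + 13·0.004444) = 10.5351 and y* = 0.004444·10.5351 = 0.0468.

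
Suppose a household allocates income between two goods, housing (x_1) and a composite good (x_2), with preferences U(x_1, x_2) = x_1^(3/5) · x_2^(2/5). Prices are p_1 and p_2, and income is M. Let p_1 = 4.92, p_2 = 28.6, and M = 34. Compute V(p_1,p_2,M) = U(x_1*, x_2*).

V = 1.7437

Tangency: MRS = (3/2)·x_2/x_1 = p_1/p_2.
Rearranging, p_2·x_2 = (2/3)·p_1·x_1. Substituting into the budget gives p_1·x_1·(1 + (2/3)) = M.
Demand: x_1*(p_1,p_2,M) = 0.6·M/p_1 and x_2* = 0.4·M/p_2.
At p_1=4.92, p_2=28.6, M=34: x_1* = 0.6·34/4.92 = 4.1463, x_2* = 0.4755.
Utility at the optimum: U(4.1463, 0.4755) = 1.7437.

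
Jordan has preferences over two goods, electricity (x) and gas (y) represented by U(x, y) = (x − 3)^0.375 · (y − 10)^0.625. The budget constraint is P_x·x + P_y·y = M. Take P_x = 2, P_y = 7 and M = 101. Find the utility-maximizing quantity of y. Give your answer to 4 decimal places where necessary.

y* = 12.2321

This is Cobb-Douglas in (x−3, y−10): tangency gives 0.375·P_y·(y−10) = 0.625·P_x·(x−3).
Substituting into the budget: x* = 3 + 0.375·(M − 3·P_x − 10·P_y)/P_x, and y* = 10 + 0.625·(…)/P_y.
Discretionary income = 101 − 3·2 − 10·7 = 25; y* = 10 + 0.625·25/7 = 12.2321.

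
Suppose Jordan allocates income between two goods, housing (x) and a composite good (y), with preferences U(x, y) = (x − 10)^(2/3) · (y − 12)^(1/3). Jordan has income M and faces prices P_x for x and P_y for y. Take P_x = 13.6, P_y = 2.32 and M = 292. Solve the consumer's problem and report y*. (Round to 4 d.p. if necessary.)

y* = 30.4138

Discretionary income = 292 − 10·13.6 − 12·2.32 = 128.16; y* = 12 + 1/3·128.16/2.32 = 30.4138.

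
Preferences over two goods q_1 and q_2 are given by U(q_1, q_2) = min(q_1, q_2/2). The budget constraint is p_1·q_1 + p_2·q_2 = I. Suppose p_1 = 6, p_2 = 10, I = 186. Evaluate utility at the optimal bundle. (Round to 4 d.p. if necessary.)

V = 7.1538

Here 6 + 2·10 = 26, giving q_1* = 7.1538 and q_2* = 14.3077.
Utility at the optimum: U(7.1538, 14.3077) = 7.1538.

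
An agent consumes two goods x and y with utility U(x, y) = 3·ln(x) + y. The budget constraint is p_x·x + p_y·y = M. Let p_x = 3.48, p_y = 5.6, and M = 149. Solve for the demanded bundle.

MU_x = 3/x, MU_y = 1. Tangency: 3/x = p_x/p_y.
So x*(p_x,p_y) = 3·p_y/p_x, independent of income; and y* = (M − 3·p_y)/p_y.
At the given prices: x* = 3·5.6/3.48 = 4.8276, and y* = 23.6071.

x* = 4.8276, y* = 23.6071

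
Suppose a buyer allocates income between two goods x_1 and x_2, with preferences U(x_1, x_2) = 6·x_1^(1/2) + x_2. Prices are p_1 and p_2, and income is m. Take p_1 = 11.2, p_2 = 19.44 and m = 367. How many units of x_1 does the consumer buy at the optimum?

x_1* = 27.1143

Set MRS = p_1/p_2: 3·x_1^(−1/2) = p_1/p_2.
Solve: √x_1 = 3·p_2/p_1, so x_1*(p_1,p_2) = (3·p_2/p_1)², and x_2* = (m − p_1·x_1*)/p_2.
Plugging in: x_1* = (3·19.44/11.2)² = 27.1143.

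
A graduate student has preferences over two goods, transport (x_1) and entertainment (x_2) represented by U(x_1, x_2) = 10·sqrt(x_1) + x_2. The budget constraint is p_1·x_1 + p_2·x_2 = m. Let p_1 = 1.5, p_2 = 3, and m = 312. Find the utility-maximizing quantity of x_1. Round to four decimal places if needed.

Set MRS = p_1/p_2: 5·x_1^(−1/2) = p_1/p_2.
Solve: √x_1 = 5·p_2/p_1, so x_1*(p_1,p_2) = (5·p_2/p_1)², and x_2* = (m − p_1·x_1*)/p_2.
Plugging in: x_1* = (5·3/1.5)² = 100.

x_1* = 100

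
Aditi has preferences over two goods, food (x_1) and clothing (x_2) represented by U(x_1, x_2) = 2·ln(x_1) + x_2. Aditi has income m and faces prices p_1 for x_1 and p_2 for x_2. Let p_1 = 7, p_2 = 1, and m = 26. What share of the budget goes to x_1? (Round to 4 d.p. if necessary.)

share on x_1 = 0.0769

MU_x_1 = 2/x_1, MU_x_2 = 1. Tangency: 2/x_1 = p_1/p_2.
So x_1*(p_1,p_2) = 2·p_2/p_1, independent of income; and x_2* = (m − 2·p_2)/p_2.
At the given prices: x_1* = 2·1/7 = 0.2857, and x_2* = 24.
Expenditure on x_1: 7·0.2857 = 2; share = 0.0769.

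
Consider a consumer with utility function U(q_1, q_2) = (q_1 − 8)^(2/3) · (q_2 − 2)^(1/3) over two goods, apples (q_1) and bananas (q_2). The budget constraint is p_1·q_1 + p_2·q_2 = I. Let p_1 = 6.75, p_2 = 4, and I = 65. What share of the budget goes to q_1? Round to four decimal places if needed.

This is Cobb-Douglas in (q_1−8, q_2−2): tangency gives 2/3·p_2·(q_2−2) = 1/3·p_1·(q_1−8).
Substituting into the budget: q_1* = 8 + 2/3·(I − 8·p_1 − 2·p_2)/p_1, and q_2* = 2 + 1/3·(…)/p_2.
Discretionary income = 65 − 8·6.75 − 2·4 = 3; q_1* = 8 + 2/3·3/6.75 = 8.2963; q_2* = 2 + 1/3·3/4 = 2.25.
Expenditure on q_1: 6.75·8.2963 = 56; share = 0.8615.

share on q_1 = 0.8615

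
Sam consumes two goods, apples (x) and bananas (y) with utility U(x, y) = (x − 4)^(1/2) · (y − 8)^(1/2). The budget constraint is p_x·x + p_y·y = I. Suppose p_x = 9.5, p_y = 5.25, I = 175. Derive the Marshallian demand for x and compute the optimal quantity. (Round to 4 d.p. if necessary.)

Substituting into the budget: x* = 4 + 0.5·(I − 4·p_x − 8·p_y)/p_x, and y* = 8 + 0.5·(…)/p_y.
Discretionary income = 175 − 4·9.5 − 8·5.25 = 95; x* = 4 + 0.5·95/9.5 = 9.

x* = 9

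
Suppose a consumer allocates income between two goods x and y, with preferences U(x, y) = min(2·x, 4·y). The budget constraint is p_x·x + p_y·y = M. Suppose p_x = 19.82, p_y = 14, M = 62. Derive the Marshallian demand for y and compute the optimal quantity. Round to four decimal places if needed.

Here 4·19.82 + 2·14 = 107.28, giving y* = 1.1559.

y* = 1.1559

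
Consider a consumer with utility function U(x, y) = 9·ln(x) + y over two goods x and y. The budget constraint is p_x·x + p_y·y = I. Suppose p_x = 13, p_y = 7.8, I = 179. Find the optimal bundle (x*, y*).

Set MRS = p_x/p_y: (9/x)/1 = p_x/p_y.
So x*(p_x,p_y) = 9·p_y/p_x, independent of income; and y* = (I − 9·p_y)/p_y.
At the given prices: x* = 9·7.8/13 = 5.4, and y* = 13.9487.

x* = 5.4, y* = 13.9487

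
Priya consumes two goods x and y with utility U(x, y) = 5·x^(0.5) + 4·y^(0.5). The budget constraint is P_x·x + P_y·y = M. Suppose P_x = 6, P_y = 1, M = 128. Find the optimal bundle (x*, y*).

x* = 4.4077, y* = 101.5537

From the CES first-order condition, (5/4)·(y/x)^(0.5) = P_x/P_y.
Hence y/x = ((4/5)·P_x/P_y)^(1/(0.5)), i.e. raised to the 2 power.
With the ratio pinned down, the budget gives x* = M/(P_x + P_y·(y/x)) and y* = (y/x)·x*.
Numerically y/x = 23.04, so x* = 128/(6 + 1·23.04) = 4.4077 and y* = 23.04·4.4077 = 101.5537.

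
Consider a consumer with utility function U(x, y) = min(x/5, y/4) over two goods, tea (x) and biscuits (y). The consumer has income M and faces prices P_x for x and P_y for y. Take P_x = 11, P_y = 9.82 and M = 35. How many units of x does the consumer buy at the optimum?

Leontief preferences: the optimum is at the kink where x/5 = y/4, i.e. y = (4/5)·x.
Budget: P_x·x + P_y·(4/5)·x = M, so (5·P_x + 4·P_y)·x = 5·M.
Demand: x*(P_x,P_y,M) = 5·M/(5·P_x + 4·P_y), y* = 4·M/(5·P_x + 4·P_y).
Here 5·11 + 4·9.82 = 94.28, giving x* = 1.8562.

x* = 1.8562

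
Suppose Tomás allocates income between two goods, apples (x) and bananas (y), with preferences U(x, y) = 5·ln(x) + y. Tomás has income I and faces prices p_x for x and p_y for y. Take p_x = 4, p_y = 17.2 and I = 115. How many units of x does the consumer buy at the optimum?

MU_x = 5/x, MU_y = 1. Tangency: 5/x = p_x/p_y.
So x*(p_x,p_y) = 5·p_y/p_x, independent of income; and y* = (I − 5·p_y)/p_y.
At the given prices: x* = 5·17.2/4 = 21.5.

x* = 21.5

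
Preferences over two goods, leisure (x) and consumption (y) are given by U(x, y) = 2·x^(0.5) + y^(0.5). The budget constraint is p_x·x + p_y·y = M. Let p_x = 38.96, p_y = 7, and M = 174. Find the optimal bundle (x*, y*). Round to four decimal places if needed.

From the CES first-order condition, 2·(y/x)^(0.5) = p_x/p_y.
Hence y/x = ((1/2)·p_x/p_y)^(1/(0.5)), i.e. raised to the 2 power.
Substitute y = (y/x)·x into the budget: x* = M/(p_x + p_y·(y/x)).
Numerically y/x = 7.744294, so x* = 174/(38.96 + 7·7.744294) = 1.8676 and y* = 7.744294·1.8676 = 14.4629.

x* = 1.8676, y* = 14.4629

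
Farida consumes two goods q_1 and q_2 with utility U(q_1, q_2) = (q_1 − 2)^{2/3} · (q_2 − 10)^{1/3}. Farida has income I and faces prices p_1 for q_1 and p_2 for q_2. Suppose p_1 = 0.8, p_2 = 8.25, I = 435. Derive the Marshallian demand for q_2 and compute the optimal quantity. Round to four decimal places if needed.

Substituting into the budget: q_1* = 2 + 2/3·(I − 2·p_1 − 10·p_2)/p_1, and q_2* = 10 + 1/3·(…)/p_2.
Discretionary income = 435 − 2·0.8 − 10·8.25 = 350.9; q_2* = 10 + 1/3·350.9/8.25 = 24.1778.

q_2* = 24.1778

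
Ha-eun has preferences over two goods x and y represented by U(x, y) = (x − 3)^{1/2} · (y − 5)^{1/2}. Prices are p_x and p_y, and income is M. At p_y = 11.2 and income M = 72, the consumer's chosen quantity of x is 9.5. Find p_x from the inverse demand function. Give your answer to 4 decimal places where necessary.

Let x' = x−3, y' = y−5. MRS = y'/x' = p_x/p_y.
Substituting into the budget: x* = 3 + 0.5·(M − 3·p_x − 5·p_y)/p_x, and y* = 5 + 0.5·(…)/p_y.
Set x* = 9.5 in the demand function and solve for p_x: p_x = 1.

p_x = 1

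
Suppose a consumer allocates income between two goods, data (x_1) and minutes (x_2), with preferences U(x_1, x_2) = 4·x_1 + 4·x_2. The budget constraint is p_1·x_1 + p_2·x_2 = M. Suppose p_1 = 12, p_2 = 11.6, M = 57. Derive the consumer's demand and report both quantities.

x_1* = 0, x_2* = 4.9138

Numerically: x_1* = 0, x_2* = 4.9138.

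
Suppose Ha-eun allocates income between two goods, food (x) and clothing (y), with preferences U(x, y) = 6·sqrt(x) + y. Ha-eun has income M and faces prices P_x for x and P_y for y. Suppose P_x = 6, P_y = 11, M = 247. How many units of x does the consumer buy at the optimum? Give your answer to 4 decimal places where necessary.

Utility is quasi-linear in y; the FOC for x is 3/√x = P_x/P_y.
Thus x* = (3·P_y/P_x)² — independent of M — with the rest of income spent on y.
Plugging in: x* = (3·11/6)² = 30.25.

x* = 30.25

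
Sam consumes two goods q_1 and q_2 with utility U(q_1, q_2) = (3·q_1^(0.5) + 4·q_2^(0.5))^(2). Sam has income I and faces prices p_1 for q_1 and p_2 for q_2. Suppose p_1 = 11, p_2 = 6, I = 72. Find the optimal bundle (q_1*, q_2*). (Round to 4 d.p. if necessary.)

MRS = MU_q_1/MU_q_2 = (3/4)·(q_2/q_1)^(0.5). Set equal to p_1/p_2.
Solve for the ratio: q_2/q_1 = [(4/3)·p_1/p_2]^(2).
With the ratio pinned down, the budget gives q_1* = I/(p_1 + p_2·(q_2/q_1)) and q_2* = (q_2/q_1)·q_1*.
Numerically q_2/q_1 = 5.975309, so q_1* = 72/(11 + 6·5.975309) = 1.5368 and q_2* = 5.975309·1.5368 = 9.1826.

q_1* = 1.5368, q_2* = 9.1826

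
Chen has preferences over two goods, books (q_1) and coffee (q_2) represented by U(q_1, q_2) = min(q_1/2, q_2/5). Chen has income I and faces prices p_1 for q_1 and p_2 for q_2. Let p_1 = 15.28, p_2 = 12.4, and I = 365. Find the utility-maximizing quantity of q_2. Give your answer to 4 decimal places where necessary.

With perfect complements, no substitution: consume in ratio q_1:q_2 = 2:5.
Budget: p_1·q_1 + p_2·(5/2)·q_1 = I, so (2·p_1 + 5·p_2)·q_1 = 2·I.
Demand: q_1*(p_1,p_2,I) = 2·I/(2·p_1 + 5·p_2), q_2* = 5·I/(2·p_1 + 5·p_2).
Here 2·15.28 + 5·12.4 = 92.56, giving q_2* = 19.7169.

q_2* = 19.7169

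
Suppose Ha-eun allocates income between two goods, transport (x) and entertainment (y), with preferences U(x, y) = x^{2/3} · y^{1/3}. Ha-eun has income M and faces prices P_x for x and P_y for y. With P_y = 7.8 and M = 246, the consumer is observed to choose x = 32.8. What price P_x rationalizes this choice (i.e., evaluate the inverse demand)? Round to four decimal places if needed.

P_x = 5

Tangency: MRS = 2·y/x = P_x/P_y.
Rearranging, P_y·y = (1/2)·P_x·x. Substituting into the budget gives P_x·x·(1 + (1/2)) = M.
Demand: x*(P_x,P_y,M) = 2/3·M/P_x and y* = 1/3·M/P_y.
Set x* = 32.8 in the demand function and solve for P_x: P_x = 5.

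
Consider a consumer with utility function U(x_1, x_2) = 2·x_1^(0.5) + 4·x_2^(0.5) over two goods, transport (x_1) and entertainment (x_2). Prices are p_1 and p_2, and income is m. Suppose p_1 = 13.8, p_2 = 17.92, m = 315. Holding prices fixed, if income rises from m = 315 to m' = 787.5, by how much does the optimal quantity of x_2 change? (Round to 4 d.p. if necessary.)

Δx_2* = 19.9052

MU_x_1 ∝ 2·x_1^(-0.5), MU_x_2 ∝ 4·x_2^(-0.5), so MRS = (1/2)·(x_2/x_1)^(0.5) = p_1/p_2.
Solve for the ratio: x_2/x_1 = [2·p_1/p_2]^(2).
With the ratio pinned down, the budget gives x_1* = m/(p_1 + p_2·(x_2/x_1)) and x_2* = (x_2/x_1)·x_1*.
Numerically x_2/x_1 = 2.37215, so x_1* = 315/(13.8 + 17.92·2.37215) = 5.5941 and x_2* = 2.37215·5.5941 = 13.2701.
At m' = 787.5: x_2* = 33.1753. Change: 33.1753 − 13.2701 = 19.9052.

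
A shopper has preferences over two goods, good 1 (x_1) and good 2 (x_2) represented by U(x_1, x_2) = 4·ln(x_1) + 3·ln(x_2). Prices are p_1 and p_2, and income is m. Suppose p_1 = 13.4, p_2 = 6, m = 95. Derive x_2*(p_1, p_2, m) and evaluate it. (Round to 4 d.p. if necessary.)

The MRS is (4/3)·x_2/x_1. Set MRS = p_1/p_2.
Rearranging, p_2·x_2 = (3/4)·p_1·x_1. Substituting into the budget gives p_1·x_1·(1 + (3/4)) = m.
Demand: x_1*(p_1,p_2,m) = 4/7·m/p_1 and x_2* = 3/7·m/p_2.
At p_1=13.4, p_2=6, m=95: x_2* = 3/7·95/6 = 6.7857.

x_2* = 6.7857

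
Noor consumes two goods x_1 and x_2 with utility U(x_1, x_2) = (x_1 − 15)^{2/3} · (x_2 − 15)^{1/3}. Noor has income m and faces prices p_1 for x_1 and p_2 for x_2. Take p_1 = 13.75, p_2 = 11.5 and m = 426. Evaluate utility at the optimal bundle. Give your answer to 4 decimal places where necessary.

V = 1.9299

Let x_1' = x_1−15, x_2' = x_2−15. MRS = 2·x_2'/x_1' = p_1/p_2.
Substituting into the budget: x_1* = 15 + 2/3·(m − 15·p_1 − 15·p_2)/p_1, and x_2* = 15 + 1/3·(…)/p_2.
Discretionary income = 426 − 15·13.75 − 15·11.5 = 47.25; x_1* = 15 + 2/3·47.25/13.75 = 17.2909; x_2* = 15 + 1/3·47.25/11.5 = 16.3696.
Utility at the optimum: U(17.2909, 16.3696) = 1.9299.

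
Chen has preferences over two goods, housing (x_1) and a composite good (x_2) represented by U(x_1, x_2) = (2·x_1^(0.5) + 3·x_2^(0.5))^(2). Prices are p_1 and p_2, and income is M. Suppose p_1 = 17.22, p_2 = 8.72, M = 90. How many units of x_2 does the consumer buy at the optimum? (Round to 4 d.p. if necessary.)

x_2* = 8.425

MRS = MU_x_1/MU_x_2 = (2/3)·(x_2/x_1)^(0.5). Set equal to p_1/p_2.
Hence x_2/x_1 = ((3/2)·p_1/p_2)^(1/(0.5)), i.e. raised to the 2 power.
With the ratio pinned down, the budget gives x_1* = M/(p_1 + p_2·(x_2/x_1)) and x_2* = (x_2/x_1)·x_1*.
Numerically x_2/x_1 = 8.774368, so x_1* = 90/(17.22 + 8.72·8.774368) = 0.9602 and x_2* = 8.774368·0.9602 = 8.425.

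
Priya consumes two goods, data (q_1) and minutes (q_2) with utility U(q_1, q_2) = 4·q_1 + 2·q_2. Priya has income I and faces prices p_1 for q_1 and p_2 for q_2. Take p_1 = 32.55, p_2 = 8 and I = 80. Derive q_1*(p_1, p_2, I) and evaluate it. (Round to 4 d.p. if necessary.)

q_1* = 0

Numerically: q_1* = 0, q_2* = 10.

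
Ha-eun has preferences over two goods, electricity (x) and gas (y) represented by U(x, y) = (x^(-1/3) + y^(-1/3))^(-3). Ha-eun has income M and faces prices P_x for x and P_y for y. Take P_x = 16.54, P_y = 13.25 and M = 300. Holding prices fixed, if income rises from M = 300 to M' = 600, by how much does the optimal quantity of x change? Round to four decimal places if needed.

Δx* = 9.3203

MU_x ∝ x^(-4/3), MU_y ∝ y^(-4/3), so MRS = (y/x)^(4/3) = P_x/P_y.
Solve for the ratio: y/x = [P_x/P_y]^(0.75).
With the ratio pinned down, the budget gives x* = M/(P_x + P_y·(y/x)) and y* = (y/x)·x*.
Numerically y/x = 1.180972, so x* = 300/(16.54 + 13.25·1.180972) = 9.3203.
At M' = 600: x* = 18.6406. Change: 18.6406 − 9.3203 = 9.3203.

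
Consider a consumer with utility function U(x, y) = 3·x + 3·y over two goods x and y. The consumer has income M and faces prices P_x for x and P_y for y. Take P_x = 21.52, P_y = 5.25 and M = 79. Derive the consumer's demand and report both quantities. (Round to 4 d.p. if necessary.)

Linear utility — the consumer picks whichever good has higher MU/price: 3/21.52 = 0.1394 vs 3/5.25 = 0.5714.
y gives more utility per dollar, so spend all income on y: y* = M/P_y, x* = 0.
Numerically: x* = 0, y* = 15.0476.

x* = 0, y* = 15.0476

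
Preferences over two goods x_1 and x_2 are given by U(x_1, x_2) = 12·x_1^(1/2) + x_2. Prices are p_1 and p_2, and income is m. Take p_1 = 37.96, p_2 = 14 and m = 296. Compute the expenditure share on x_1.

share on x_1 = 0.628

Thus x_1* = (6·p_2/p_1)² — independent of m — with the rest of income spent on x_2.
Plugging in: x_1* = (6·14/37.96)² = 4.8967, x_2* = 7.8657.
Expenditure on x_1: 37.96·4.8967 = 185.8799; share = 0.628.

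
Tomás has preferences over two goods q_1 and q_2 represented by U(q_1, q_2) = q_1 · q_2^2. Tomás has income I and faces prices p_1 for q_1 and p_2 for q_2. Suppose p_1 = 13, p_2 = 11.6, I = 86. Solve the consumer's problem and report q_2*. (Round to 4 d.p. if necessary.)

The MRS is (1/2)·q_2/q_1. Set MRS = p_1/p_2.
So p_2·q_2 = 2·p_1·q_1; combined with the budget, a share 1/3 of income goes to q_1.
Demand: q_1*(p_1,p_2,I) = 1/3·I/p_1 and q_2* = 2/3·I/p_2.
At p_1=13, p_2=11.6, I=86: q_2* = 2/3·86/11.6 = 4.9425.

q_2* = 4.9425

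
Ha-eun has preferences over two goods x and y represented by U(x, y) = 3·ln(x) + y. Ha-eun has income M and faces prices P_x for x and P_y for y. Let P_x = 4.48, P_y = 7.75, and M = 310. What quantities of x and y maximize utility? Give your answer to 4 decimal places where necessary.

So x*(P_x,P_y) = 3·P_y/P_x, independent of income; and y* = (M − 3·P_y)/P_y.
At the given prices: x* = 3·7.75/4.48 = 5.1897, and y* = 37.

x* = 5.1897, y* = 37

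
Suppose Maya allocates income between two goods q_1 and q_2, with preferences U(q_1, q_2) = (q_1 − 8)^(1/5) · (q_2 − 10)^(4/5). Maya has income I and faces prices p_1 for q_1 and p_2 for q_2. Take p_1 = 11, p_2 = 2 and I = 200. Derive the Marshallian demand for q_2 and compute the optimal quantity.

q_2* = 46.8

Let q_1' = q_1−8, q_2' = q_2−10. MRS = (1/4)·q_2'/q_1' = p_1/p_2.
After buying the subsistence bundle (8, 10), a share 0.2 of the remaining income goes to q_1: q_1* = 8 + 0.2·(I − 8p_1 − 10p_2)/p_1.
Discretionary income = 200 − 8·11 − 10·2 = 92; q_2* = 10 + 0.8·92/2 = 46.8.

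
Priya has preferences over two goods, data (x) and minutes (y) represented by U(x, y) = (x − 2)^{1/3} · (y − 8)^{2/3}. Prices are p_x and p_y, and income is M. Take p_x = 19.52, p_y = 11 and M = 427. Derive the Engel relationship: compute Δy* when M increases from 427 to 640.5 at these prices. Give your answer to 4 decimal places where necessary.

Δy* = 12.9394

This is Cobb-Douglas in (x−2, y−8): tangency gives 1/3·p_y·(y−8) = 2/3·p_x·(x−2).
After buying the subsistence bundle (2, 8), a share 1/3 of the remaining income goes to x: x* = 2 + 1/3·(M − 2p_x − 8p_y)/p_x.
Discretionary income = 427 − 2·19.52 − 8·11 = 299.96; y* = 8 + 2/3·299.96/11 = 26.1794.
At M' = 640.5: y* = 39.1188. Change: 39.1188 − 26.1794 = 12.9394.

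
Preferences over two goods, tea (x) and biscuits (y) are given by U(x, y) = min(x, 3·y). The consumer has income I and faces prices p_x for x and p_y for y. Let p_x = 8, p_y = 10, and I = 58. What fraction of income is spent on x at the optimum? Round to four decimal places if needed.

share on x = 0.7059

Here 3·8 + 10 = 34, giving x* = 5.1176 and y* = 1.7059.
Expenditure on x: 8·5.1176 = 40.9412; share = 0.7059.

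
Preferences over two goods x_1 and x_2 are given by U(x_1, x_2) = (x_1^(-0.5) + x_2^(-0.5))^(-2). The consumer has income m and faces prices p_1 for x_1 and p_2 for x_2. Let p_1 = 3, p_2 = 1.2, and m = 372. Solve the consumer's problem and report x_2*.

MRS = MU_x_1/MU_x_2 = (x_2/x_1)^(1.5). Set equal to p_1/p_2.
Hence x_2/x_1 = (p_1/p_2)^(1/(1.5)), i.e. raised to the 2/3 power.
Substitute x_2 = (x_2/x_1)·x_1 into the budget: x_1* = m/(p_1 + p_2·(x_2/x_1)).
Numerically x_2/x_1 = 1.842016, so x_1* = 372/(3 + 1.2·1.842016) = 71.3954 and x_2* = 1.842016·71.3954 = 131.5115.

x_2* = 131.5115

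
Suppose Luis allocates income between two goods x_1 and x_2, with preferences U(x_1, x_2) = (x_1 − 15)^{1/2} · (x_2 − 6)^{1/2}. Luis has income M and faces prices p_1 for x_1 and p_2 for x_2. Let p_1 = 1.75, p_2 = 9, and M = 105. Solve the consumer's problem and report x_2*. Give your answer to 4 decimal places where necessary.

Let x_1' = x_1−15, x_2' = x_2−6. MRS = x_2'/x_1' = p_1/p_2.
Substituting into the budget: x_1* = 15 + 0.5·(M − 15·p_1 − 6·p_2)/p_1, and x_2* = 6 + 0.5·(…)/p_2.
Discretionary income = 105 − 15·1.75 − 6·9 = 24.75; x_2* = 6 + 0.5·24.75/9 = 7.375.

x_2* = 7.375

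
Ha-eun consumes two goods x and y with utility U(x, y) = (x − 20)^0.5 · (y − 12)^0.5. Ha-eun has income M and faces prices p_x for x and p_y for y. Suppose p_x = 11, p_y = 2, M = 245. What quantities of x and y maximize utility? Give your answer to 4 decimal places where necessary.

x* = 20.0455, y* = 12.25

MRS = (y−12)/(x−20). Tangency with p_x/p_y gives y−12 = (p_x/p_y)·(x−20).
Substituting into the budget: x* = 20 + 0.5·(M − 20·p_x − 12·p_y)/p_x, and y* = 12 + 0.5·(…)/p_y.
Discretionary income = 245 − 20·11 − 12·2 = 1; x* = 20 + 0.5·1/11 = 20.0455; y* = 12 + 0.5·1/2 = 12.25.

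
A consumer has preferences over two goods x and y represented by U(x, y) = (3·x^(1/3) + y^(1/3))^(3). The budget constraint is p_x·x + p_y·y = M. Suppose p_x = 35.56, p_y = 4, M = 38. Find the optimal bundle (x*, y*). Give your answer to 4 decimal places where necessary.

MU_x ∝ 3·x^(-2/3), MU_y ∝ y^(-2/3), so MRS = 3·(y/x)^(2/3) = p_x/p_y.
Hence y/x = ((1/3)·p_x/p_y)^(1/(2/3)), i.e. raised to the 1.5 power.
With the ratio pinned down, the budget gives x* = M/(p_x + p_y·(y/x)) and y* = (y/x)·x*.
Numerically y/x = 5.101181, so x* = 38/(35.56 + 4·5.101181) = 0.679 and y* = 5.101181·0.679 = 3.4637.

x* = 0.679, y* = 3.4637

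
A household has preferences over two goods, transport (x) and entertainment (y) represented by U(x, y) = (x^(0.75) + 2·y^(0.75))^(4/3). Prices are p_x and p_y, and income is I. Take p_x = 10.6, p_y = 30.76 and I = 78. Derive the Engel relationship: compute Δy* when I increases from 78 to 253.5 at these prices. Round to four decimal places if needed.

With the ratio pinned down, the budget gives x* = I/(p_x + p_y·(y/x)) and y* = (y/x)·x*.
Numerically y/x = 0.225631, so x* = 78/(10.6 + 30.76·0.225631) = 4.4469 and y* = 0.225631·4.4469 = 1.0034.
At I' = 253.5: y* = 3.2609. Change: 3.2609 − 1.0034 = 2.2575.

Δy* = 2.2575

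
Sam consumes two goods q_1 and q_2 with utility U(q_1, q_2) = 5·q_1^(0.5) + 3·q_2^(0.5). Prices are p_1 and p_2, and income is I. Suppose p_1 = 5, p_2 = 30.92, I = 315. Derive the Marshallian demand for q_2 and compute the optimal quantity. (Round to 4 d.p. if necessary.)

q_2* = 0.5604

Substitute q_2 = (q_2/q_1)·q_1 into the budget: q_1* = I/(p_1 + p_2·(q_2/q_1)).
Numerically q_2/q_1 = 0.009414, so q_1* = 315/(5 + 30.92·0.009414) = 59.5342 and q_2* = 0.009414·59.5342 = 0.5604.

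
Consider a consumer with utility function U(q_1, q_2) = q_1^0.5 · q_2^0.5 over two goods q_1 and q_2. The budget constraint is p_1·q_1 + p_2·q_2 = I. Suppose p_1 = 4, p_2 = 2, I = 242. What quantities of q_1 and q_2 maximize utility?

MU_q_1/MU_q_2 = (0.5·q_2)/(0.5·q_1); tangency sets this equal to p_1/p_2.
Rearranging, p_2·q_2 = p_1·q_1. Substituting into the budget gives p_1·q_1·(1 + 1) = I.
Demand: q_1*(p_1,p_2,I) = 0.5·I/p_1 and q_2* = 0.5·I/p_2.
At p_1=4, p_2=2, I=242: q_1* = 0.5·242/4 = 30.25, q_2* = 60.5.

q_1* = 30.25, q_2* = 60.5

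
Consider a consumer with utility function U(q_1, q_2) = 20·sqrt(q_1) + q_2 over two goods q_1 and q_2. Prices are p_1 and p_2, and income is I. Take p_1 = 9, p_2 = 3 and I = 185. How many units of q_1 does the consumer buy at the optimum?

Utility is quasi-linear in q_2; the FOC for q_1 is 10/√q_1 = p_1/p_2.
Solve: √q_1 = 10·p_2/p_1, so q_1*(p_1,p_2) = (10·p_2/p_1)², and q_2* = (I − p_1·q_1*)/p_2.
Plugging in: q_1* = (10·3/9)² = 11.1111.

q_1* = 11.1111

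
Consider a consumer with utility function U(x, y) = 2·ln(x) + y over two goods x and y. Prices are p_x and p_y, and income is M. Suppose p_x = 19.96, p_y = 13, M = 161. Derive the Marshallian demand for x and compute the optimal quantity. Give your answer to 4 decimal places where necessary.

x* = 1.3026

MU_x = 2/x, MU_y = 1. Tangency: 2/x = p_x/p_y.
So x*(p_x,p_y) = 2·p_y/p_x, independent of income; and y* = (M − 2·p_y)/p_y.
At the given prices: x* = 2·13/19.96 = 1.3026.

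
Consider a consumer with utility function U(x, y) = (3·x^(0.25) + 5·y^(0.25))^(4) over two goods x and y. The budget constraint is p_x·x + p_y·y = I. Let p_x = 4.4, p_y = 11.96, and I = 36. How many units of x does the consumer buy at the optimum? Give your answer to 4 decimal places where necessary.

From the CES first-order condition, (3/5)·(y/x)^(0.75) = p_x/p_y.
Hence y/x = ((5/3)·p_x/p_y)^(1/(0.75)), i.e. raised to the 4/3 power.
Substitute y = (y/x)·x into the budget: x* = I/(p_x + p_y·(y/x)).
Numerically y/x = 0.520907, so x* = 36/(4.4 + 11.96·0.520907) = 3.3866.

x* = 3.3866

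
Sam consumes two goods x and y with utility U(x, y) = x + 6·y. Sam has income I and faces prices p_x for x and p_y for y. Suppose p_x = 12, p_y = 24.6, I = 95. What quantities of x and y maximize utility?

x* = 0, y* = 3.8618

Linear utility — the consumer picks whichever good has higher MU/price: 1/12 = 0.0833 vs 6/24.6 = 0.2439.
y gives more utility per dollar, so spend all income on y: y* = I/p_y, x* = 0.
Numerically: x* = 0, y* = 3.8618.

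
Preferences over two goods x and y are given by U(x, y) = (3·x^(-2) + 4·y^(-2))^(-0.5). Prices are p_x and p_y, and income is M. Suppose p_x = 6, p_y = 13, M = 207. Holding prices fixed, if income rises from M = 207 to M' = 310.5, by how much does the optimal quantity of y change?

Δy* = 5.1611

MRS = MU_x/MU_y = (3/4)·(y/x)^(3). Set equal to p_x/p_y.
Solve for the ratio: y/x = [(4/3)·p_x/p_y]^(1/3).
With the ratio pinned down, the budget gives x* = M/(p_x + p_y·(y/x)) and y* = (y/x)·x*.
Numerically y/x = 0.850581, so x* = 207/(6 + 13·0.850581) = 12.1354 and y* = 0.850581·12.1354 = 10.3221.
At M' = 310.5: y* = 15.4832. Change: 15.4832 − 10.3221 = 5.1611.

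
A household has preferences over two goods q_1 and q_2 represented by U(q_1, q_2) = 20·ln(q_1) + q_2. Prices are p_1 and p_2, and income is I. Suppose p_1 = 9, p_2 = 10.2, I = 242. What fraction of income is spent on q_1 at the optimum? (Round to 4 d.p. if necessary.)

share on q_1 = 0.843

So q_1*(p_1,p_2) = 20·p_2/p_1, independent of income; and q_2* = (I − 20·p_2)/p_2.
At the given prices: q_1* = 20·10.2/9 = 22.6667, and q_2* = 3.7255.
Expenditure on q_1: 9·22.6667 = 204; share = 0.843.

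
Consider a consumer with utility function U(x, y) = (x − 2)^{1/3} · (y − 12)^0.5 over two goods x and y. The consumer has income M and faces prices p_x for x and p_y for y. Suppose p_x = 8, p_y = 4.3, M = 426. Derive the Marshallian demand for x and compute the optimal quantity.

x* = 19.92

MRS = (2/3)·(y−12)/(x−2). Tangency with p_x/p_y gives y−12 = (3/2)·(p_x/p_y)·(x−2).
Substituting into the budget: x* = 2 + 0.4·(M − 2·p_x − 12·p_y)/p_x, and y* = 12 + 0.6·(…)/p_y.
Discretionary income = 426 − 2·8 − 12·4.3 = 358.4; x* = 2 + 0.4·358.4/8 = 19.92.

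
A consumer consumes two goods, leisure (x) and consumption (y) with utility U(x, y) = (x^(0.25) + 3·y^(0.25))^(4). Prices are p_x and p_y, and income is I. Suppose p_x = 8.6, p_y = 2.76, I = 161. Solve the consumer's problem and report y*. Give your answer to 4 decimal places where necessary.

MU_x ∝ x^(-0.75), MU_y ∝ 3·y^(-0.75), so MRS = (1/3)·(y/x)^(0.75) = p_x/p_y.
Solve for the ratio: y/x = [3·p_x/p_y]^(4/3).
Substitute y = (y/x)·x into the budget: x* = I/(p_x + p_y·(y/x)).
Numerically y/x = 19.691592, so x* = 161/(8.6 + 2.76·19.691592) = 2.5576 and y* = 19.691592·2.5576 = 50.3639.

y* = 50.3639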